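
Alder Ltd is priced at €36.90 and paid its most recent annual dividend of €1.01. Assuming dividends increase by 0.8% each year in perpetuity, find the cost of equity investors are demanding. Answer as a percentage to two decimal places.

3.56%

Rearranging the constant-growth DDM: r = D₁/P₀ + g.
D₁ = 1.01 × (1 + 0.008) = 1.0181.
r = 1.0181 / 36.90 + 0.008 = 0.02759 + 0.008 = 0.03559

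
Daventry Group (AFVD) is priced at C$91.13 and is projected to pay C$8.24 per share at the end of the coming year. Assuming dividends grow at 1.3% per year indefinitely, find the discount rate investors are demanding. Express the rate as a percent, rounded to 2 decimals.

Rearranging the constant-growth DDM: r = D₁/P₀ + g.
r = 8.2400 / 91.13 + 0.013 = 0.09042 + 0.013 = 0.10342

10.34%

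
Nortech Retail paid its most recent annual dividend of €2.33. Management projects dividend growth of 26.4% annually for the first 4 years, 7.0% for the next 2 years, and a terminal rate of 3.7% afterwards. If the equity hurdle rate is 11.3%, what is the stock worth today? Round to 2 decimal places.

Three-stage DDM. Project D₁…D_6; terminal Gordon value at t=6 with g = 0.037; discount at r = 0.113.
D_1 = 2.9451
D_2 = 3.7226
D_3 = 4.7054
D_4 = 5.9476
D_5 = 6.3640
D_6 = 6.8094
TV_6 = 7.0614/(0.113−0.037) = 92.9131
P₀ = Σ Dₜ/(1+r)ᵗ + TV_6/(1+r)^6 = 69.1252

€69.13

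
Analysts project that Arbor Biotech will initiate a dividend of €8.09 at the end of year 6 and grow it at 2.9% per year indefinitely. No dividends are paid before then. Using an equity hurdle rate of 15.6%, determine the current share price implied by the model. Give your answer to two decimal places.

Deferred-dividend DDM. At t=5 the remaining stream is a growing perpetuity with first payment D_6 = 8.09.
V_5 = D_6/(r−g) = 8.09/(0.156−0.029) = 63.7008
P₀ = V_5/(1+r)^5 = 63.7008/(1+0.156)^5 = 30.8571

€30.86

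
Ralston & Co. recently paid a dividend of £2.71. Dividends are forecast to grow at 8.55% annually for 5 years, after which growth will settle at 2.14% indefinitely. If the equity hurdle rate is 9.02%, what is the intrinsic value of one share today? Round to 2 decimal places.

Two-stage DDM. Project D₁…D_5 at 0.0855, terminal growth 0.0214, discount at r = 0.0902.
D_1 = 2.9417
D_2 = 3.1932
D_3 = 3.4662
D_4 = 3.7626
D_5 = 4.0843
Terminal value at t=5: TV = D_6/(r−g) = 4.1717/(0.0902−0.0214) = 60.6353
P₀ = 2.9417/(1+0.0902)^1 + 3.1932/(1+0.0902)^2 + 3.4662/(1+0.0902)^3 + 3.7626/(1+0.0902)^4 + 4.0843/(1+0.0902)^5 + 60.6353/(1+0.0902)^5 = 52.7484

£52.75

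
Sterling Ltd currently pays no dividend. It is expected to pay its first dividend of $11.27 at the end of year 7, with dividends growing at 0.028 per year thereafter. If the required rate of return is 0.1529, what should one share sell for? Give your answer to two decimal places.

$38.42

Deferred-dividend DDM. At t=6 the remaining stream is a growing perpetuity with first payment D_7 = 11.27.
V_6 = D_7/(r−g) = 11.27/(0.1529−0.028) = 90.2322
P₀ = V_6/(1+r)^6 = 90.2322/(1+0.1529)^6 = 38.4248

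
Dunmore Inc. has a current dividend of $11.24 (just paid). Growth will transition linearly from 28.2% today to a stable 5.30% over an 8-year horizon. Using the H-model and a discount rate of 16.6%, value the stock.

$195.85

H-model: P₀ = D₀[(1+g_L) + H(g_S−g_L)]/(r−g_L), with H = 8/2 = 4.
P₀ = 11.24 × [(1+0.053) + 4×(0.282−0.053)] / (0.166−0.053)
   = 11.24 × 1.9690 / 0.113 = 195.8545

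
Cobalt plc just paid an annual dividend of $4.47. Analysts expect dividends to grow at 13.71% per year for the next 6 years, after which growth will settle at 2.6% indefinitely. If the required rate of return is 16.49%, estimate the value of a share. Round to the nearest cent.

$53.23

Two-stage DDM. Project D₁…D_6 at 0.1371, terminal growth 0.026, discount at r = 0.1649.
D_1 = 5.0828
D_2 = 5.7797
D_3 = 6.5721
D_4 = 7.4731
D_5 = 8.4977
D_6 = 9.6627
Terminal value at t=6: TV = D_7/(r−g) = 9.9140/(0.1649−0.026) = 71.3747
P₀ = 5.0828/(1+0.1649)^1 + 5.7797/(1+0.1649)^2 + 6.5721/(1+0.1649)^3 + 7.4731/(1+0.1649)^4 + 8.4977/(1+0.1649)^5 + 9.6627/(1+0.1649)^6 + 71.3747/(1+0.1649)^6 = 53.2304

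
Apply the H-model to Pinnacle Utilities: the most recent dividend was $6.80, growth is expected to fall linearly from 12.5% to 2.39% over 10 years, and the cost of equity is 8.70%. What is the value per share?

$164.82

H-model: P₀ = D₀[(1+g_L) + H(g_S−g_L)]/(r−g_L), with H = 10/2 = 5.
P₀ = 6.80 × [(1+0.0239) + 5×(0.125−0.0239)] / (0.087−0.0239)
   = 6.80 × 1.5294 / 0.0631 = 164.8165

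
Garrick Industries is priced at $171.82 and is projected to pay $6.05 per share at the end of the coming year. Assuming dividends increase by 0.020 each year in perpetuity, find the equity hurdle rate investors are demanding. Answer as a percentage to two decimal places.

5.52%

Rearranging the constant-growth DDM: r = D₁/P₀ + g.
r = 6.0500 / 171.82 + 0.02 = 0.03521 + 0.02 = 0.05521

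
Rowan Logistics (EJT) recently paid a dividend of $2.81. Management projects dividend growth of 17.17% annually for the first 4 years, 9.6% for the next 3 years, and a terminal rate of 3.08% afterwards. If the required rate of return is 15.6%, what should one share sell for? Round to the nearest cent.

Three-stage DDM. Project D₁…D_7; terminal Gordon value at t=7 with g = 0.0308; discount at r = 0.156.
D_1 = 3.2925
D_2 = 3.8578
D_3 = 4.5202
D_4 = 5.2963
D_5 = 5.8047
D_6 = 6.3620
D_7 = 6.9727
TV_7 = 7.1875/(0.156−0.0308) = 57.4082
P₀ = Σ Dₜ/(1+r)ᵗ + TV_7/(1+r)^7 = 40.4420

$40.44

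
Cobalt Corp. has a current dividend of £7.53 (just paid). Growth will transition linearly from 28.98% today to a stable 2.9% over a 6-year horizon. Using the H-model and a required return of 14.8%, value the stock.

H-model: P₀ = D₀[(1+g_L) + H(g_S−g_L)]/(r−g_L), with H = 6/2 = 3.
P₀ = 7.53 × [(1+0.029) + 3×(0.2898−0.029)] / (0.148−0.029)
   = 7.53 × 1.8114 / 0.119 = 114.6205

£114.62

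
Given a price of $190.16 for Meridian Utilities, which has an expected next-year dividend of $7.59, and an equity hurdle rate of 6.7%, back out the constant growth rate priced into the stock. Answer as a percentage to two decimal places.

From P₀ = D₁/(r − g), the implied growth is g = r − D₁/P₀.
g = 0.067 − 7.59/190.16 = 0.067 − 0.03991 = 0.02709

2.71%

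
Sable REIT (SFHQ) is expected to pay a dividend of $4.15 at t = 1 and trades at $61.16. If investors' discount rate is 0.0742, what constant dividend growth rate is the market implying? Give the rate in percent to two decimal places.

0.63%

From P₀ = D₁/(r − g), the implied growth is g = r − D₁/P₀.
g = 0.0742 − 4.15/61.16 = 0.0742 − 0.06785 = 0.00635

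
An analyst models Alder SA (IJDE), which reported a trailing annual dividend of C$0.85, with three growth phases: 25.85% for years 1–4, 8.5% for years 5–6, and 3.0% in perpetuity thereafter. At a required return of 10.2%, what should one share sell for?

C$27.67

Three-stage DDM. Project D₁…D_6; terminal Gordon value at t=6 with g = 0.03; discount at r = 0.102.
D_1 = 1.0697
D_2 = 1.3462
D_3 = 1.6943
D_4 = 2.1322
D_5 = 2.3135
D_6 = 2.5101
TV_6 = 2.5854/(0.102−0.03) = 35.9084
P₀ = Σ Dₜ/(1+r)ᵗ + TV_6/(1+r)^6 = 27.6657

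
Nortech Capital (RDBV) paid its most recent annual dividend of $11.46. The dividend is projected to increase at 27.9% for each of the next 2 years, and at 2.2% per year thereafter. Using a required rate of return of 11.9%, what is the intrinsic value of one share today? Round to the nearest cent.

$185.81

Two-stage DDM. Project D₁…D_2 at 0.279, terminal growth 0.022, discount at r = 0.119.
D_1 = 14.6573
D_2 = 18.7467
Terminal value at t=2: TV = D_3/(r−g) = 19.1592/(0.119−0.022) = 197.5172
P₀ = 14.6573/(1+0.119)^1 + 18.7467/(1+0.119)^2 + 197.5172/(1+0.119)^2 = 185.8112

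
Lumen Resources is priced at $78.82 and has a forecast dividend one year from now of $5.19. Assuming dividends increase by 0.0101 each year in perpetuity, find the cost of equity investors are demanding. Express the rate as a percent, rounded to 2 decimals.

Rearranging the constant-growth DDM: r = D₁/P₀ + g.
r = 5.1900 / 78.82 + 0.0101 = 0.06585 + 0.0101 = 0.07595

7.59%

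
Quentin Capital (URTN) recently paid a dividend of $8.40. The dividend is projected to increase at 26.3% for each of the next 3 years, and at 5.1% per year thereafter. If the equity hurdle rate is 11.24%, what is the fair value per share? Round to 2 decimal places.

$243.11

Two-stage DDM. Project D₁…D_3 at 0.263, terminal growth 0.051, discount at r = 0.1124.
D_1 = 10.6092
D_2 = 13.3994
D_3 = 16.9235
Terminal value at t=3: TV = D_4/(r−g) = 17.7866/(0.1124−0.051) = 289.6834
P₀ = 10.6092/(1+0.1124)^1 + 13.3994/(1+0.1124)^2 + 16.9235/(1+0.1124)^3 + 289.6834/(1+0.1124)^3 = 243.1060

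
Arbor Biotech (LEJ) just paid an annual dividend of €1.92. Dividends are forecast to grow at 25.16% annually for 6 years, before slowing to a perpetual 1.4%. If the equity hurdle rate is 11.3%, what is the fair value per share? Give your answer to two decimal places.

Two-stage DDM. Project D₁…D_6 at 0.2516, terminal growth 0.014, discount at r = 0.113.
D_1 = 2.4031
D_2 = 3.0077
D_3 = 3.7644
D_4 = 4.7115
D_5 = 5.8970
D_6 = 7.3806
Terminal value at t=6: TV = D_7/(r−g) = 7.4840/(0.113−0.014) = 75.5957
P₀ = 2.4031/(1+0.113)^1 + 3.0077/(1+0.113)^2 + 3.7644/(1+0.113)^3 + 4.7115/(1+0.113)^4 + 5.8970/(1+0.113)^5 + 7.3806/(1+0.113)^6 + 75.5957/(1+0.113)^6 = 57.4903

€57.49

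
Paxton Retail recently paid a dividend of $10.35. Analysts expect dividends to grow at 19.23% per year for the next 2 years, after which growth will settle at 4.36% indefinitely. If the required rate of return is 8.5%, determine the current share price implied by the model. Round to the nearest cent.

Two-stage DDM. Project D₁…D_2 at 0.1923, terminal growth 0.0436, discount at r = 0.085.
D_1 = 12.3403
D_2 = 14.7133
Terminal value at t=2: TV = D_3/(r−g) = 15.3548/(0.085−0.0436) = 370.8900
P₀ = 12.3403/(1+0.085)^1 + 14.7133/(1+0.085)^2 + 370.8900/(1+0.085)^2 = 338.9264

$338.93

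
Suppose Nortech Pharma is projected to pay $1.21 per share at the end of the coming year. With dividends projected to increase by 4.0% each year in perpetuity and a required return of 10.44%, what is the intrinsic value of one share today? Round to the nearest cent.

Gordon growth model: P₀ = D₁/(r − g), with D₁ = 1.21 given directly.
P₀ = 1.2100 / (0.1044 − 0.04) = 1.2100 / 0.0644 = 18.7888

$18.79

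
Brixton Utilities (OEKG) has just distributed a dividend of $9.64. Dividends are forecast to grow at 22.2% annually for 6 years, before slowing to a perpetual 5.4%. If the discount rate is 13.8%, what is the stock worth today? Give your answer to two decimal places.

$260.21

Two-stage DDM. Project D₁…D_6 at 0.222, terminal growth 0.054, discount at r = 0.138.
D_1 = 11.7801
D_2 = 14.3953
D_3 = 17.5910
D_4 = 21.4962
D_5 = 26.2684
D_6 = 32.0999
Terminal value at t=6: TV = D_7/(r−g) = 33.8333/(0.138−0.054) = 402.7779
P₀ = 11.7801/(1+0.138)^1 + 14.3953/(1+0.138)^2 + 17.5910/(1+0.138)^3 + 21.4962/(1+0.138)^4 + 26.2684/(1+0.138)^5 + 32.0999/(1+0.138)^6 + 402.7779/(1+0.138)^6 = 260.2067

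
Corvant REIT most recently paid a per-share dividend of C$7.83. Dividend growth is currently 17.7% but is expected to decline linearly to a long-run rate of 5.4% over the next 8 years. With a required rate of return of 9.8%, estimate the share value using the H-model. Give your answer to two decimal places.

C$275.12

H-model: P₀ = D₀[(1+g_L) + H(g_S−g_L)]/(r−g_L), with H = 8/2 = 4.
P₀ = 7.83 × [(1+0.054) + 4×(0.177−0.054)] / (0.098−0.054)
   = 7.83 × 1.5460 / 0.044 = 275.1177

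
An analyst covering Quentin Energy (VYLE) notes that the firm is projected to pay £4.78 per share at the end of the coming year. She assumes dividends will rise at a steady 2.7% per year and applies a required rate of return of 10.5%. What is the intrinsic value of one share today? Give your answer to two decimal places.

£61.28

Gordon growth model: P₀ = D₁/(r − g), with D₁ = 4.78 given directly.
P₀ = 4.7800 / (0.105 − 0.027) = 4.7800 / 0.078 = 61.2821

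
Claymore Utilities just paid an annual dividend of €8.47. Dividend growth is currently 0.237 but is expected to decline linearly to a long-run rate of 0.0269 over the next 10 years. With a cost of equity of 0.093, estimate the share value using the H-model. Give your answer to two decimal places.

€266.20

H-model: P₀ = D₀[(1+g_L) + H(g_S−g_L)]/(r−g_L), with H = 10/2 = 5.
P₀ = 8.47 × [(1+0.0269) + 5×(0.237−0.0269)] / (0.093−0.0269)
   = 8.47 × 2.0774 / 0.0661 = 266.1963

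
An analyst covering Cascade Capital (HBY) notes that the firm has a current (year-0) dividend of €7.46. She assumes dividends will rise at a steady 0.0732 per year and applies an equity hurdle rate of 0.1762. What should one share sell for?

Gordon growth model: P₀ = D₁/(r − g). D₁ = 7.46 × (1 + 0.0732) = 8.0061.
P₀ = 8.0061 / (0.1762 − 0.0732) = 8.0061 / 0.103 = 77.7289

€77.73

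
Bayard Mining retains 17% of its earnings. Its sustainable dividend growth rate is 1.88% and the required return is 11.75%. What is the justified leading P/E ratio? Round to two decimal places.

Payout ratio b = 1 − 0.17 = 0.83.
Justified leading P/E = b/(r−g) = 0.83/(0.1175−0.0188) = 8.4093

8.41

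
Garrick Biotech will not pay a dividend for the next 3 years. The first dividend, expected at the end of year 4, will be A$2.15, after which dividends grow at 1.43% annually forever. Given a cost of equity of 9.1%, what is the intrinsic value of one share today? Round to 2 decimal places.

A$21.59

Deferred-dividend DDM. At t=3 the remaining stream is a growing perpetuity with first payment D_4 = 2.15.
V_3 = D_4/(r−g) = 2.15/(0.091−0.0143) = 28.0313
P₀ = V_3/(1+r)^3 = 28.0313/(1+0.091)^3 = 21.5858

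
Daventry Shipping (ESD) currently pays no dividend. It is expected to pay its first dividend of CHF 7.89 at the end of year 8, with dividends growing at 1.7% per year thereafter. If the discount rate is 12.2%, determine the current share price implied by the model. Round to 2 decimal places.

Deferred-dividend DDM. At t=7 the remaining stream is a growing perpetuity with first payment D_8 = 7.89.
V_7 = D_8/(r−g) = 7.89/(0.122−0.017) = 75.1429
P₀ = V_7/(1+r)^7 = 75.1429/(1+0.122)^7 = 33.5689

CHF 33.57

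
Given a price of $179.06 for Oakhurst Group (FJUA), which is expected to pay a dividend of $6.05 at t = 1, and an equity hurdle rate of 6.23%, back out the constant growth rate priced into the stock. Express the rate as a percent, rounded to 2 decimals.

From P₀ = D₁/(r − g), the implied growth is g = r − D₁/P₀.
g = 0.0623 − 6.05/179.06 = 0.0623 − 0.03379 = 0.02851

2.85%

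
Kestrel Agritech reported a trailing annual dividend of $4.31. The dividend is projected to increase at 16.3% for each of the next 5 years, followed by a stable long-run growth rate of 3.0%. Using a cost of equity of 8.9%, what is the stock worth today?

$130.89

Two-stage DDM. Project D₁…D_5 at 0.163, terminal growth 0.03, discount at r = 0.089.
D_1 = 5.0125
D_2 = 5.8296
D_3 = 6.7798
D_4 = 7.8849
D_5 = 9.1701
Terminal value at t=5: TV = D_6/(r−g) = 9.4452/(0.089−0.03) = 160.0888
P₀ = 5.0125/(1+0.089)^1 + 5.8296/(1+0.089)^2 + 6.7798/(1+0.089)^3 + 7.8849/(1+0.089)^4 + 9.1701/(1+0.089)^5 + 160.0888/(1+0.089)^5 = 130.8873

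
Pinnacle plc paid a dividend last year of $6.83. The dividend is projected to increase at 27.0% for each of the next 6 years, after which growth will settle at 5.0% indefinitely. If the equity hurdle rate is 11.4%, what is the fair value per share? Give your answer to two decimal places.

Two-stage DDM. Project D₁…D_6 at 0.27, terminal growth 0.05, discount at r = 0.114.
D_1 = 8.6741
D_2 = 11.0161
D_3 = 13.9905
D_4 = 17.7679
D_5 = 22.5652
D_6 = 28.6578
Terminal value at t=6: TV = D_7/(r−g) = 30.0907/(0.114−0.05) = 470.1672
P₀ = 8.6741/(1+0.114)^1 + 11.0161/(1+0.114)^2 + 13.9905/(1+0.114)^3 + 17.7679/(1+0.114)^4 + 22.5652/(1+0.114)^5 + 28.6578/(1+0.114)^6 + 470.1672/(1+0.114)^6 = 312.4708

$312.47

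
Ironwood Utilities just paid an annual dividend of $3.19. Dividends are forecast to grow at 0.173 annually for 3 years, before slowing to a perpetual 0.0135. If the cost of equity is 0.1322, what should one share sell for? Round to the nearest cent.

$40.57

Two-stage DDM. Project D₁…D_3 at 0.173, terminal growth 0.0135, discount at r = 0.1322.
D_1 = 3.7419
D_2 = 4.3892
D_3 = 5.1485
Terminal value at t=3: TV = D_4/(r−g) = 5.2181/(0.1322−0.0135) = 43.9600
P₀ = 3.7419/(1+0.1322)^1 + 4.3892/(1+0.1322)^2 + 5.1485/(1+0.1322)^3 + 43.9600/(1+0.1322)^3 = 40.5657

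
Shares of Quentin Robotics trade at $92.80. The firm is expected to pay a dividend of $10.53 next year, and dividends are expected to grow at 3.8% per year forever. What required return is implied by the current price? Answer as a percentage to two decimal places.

15.15%

Rearranging the constant-growth DDM: r = D₁/P₀ + g.
r = 10.5300 / 92.80 + 0.038 = 0.11347 + 0.038 = 0.15147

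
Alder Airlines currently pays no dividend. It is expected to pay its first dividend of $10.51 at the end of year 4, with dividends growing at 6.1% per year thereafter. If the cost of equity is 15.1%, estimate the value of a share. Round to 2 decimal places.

Deferred-dividend DDM. At t=3 the remaining stream is a growing perpetuity with first payment D_4 = 10.51.
V_3 = D_4/(r−g) = 10.51/(0.151−0.061) = 116.7778
P₀ = V_3/(1+r)^3 = 116.7778/(1+0.151)^3 = 76.5833

$76.58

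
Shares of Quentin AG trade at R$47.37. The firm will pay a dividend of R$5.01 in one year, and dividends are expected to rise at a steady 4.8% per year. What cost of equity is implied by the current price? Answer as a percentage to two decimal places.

Rearranging the constant-growth DDM: r = D₁/P₀ + g.
r = 5.0100 / 47.37 + 0.048 = 0.10576 + 0.048 = 0.15376

15.38%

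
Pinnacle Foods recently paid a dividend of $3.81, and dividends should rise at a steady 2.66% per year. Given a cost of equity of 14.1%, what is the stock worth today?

$34.19

Gordon growth model: P₀ = D₁/(r − g). D₁ = 3.81 × (1 + 0.0266) = 3.9113.
P₀ = 3.9113 / (0.141 − 0.0266) = 3.9113 / 0.1144 = 34.1901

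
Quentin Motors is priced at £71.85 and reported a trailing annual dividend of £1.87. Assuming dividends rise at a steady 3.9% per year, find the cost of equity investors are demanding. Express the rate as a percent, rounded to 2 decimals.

Rearranging the constant-growth DDM: r = D₁/P₀ + g.
D₁ = 1.87 × (1 + 0.039) = 1.9429.
r = 1.9429 / 71.85 + 0.039 = 0.02704 + 0.039 = 0.06604

6.60%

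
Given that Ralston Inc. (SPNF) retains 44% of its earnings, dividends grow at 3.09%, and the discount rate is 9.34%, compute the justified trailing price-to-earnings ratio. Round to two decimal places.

9.24

Payout ratio b = 1 − 0.44 = 0.56.
Justified trailing P/E = b(1+g)/(r−g) = 0.56×(1+0.0309)/(0.0934−0.0309) = 9.2369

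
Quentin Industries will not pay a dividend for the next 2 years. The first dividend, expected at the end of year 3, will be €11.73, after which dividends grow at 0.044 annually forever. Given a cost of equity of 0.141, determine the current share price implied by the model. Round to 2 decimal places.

€92.89

Deferred-dividend DDM. At t=2 the remaining stream is a growing perpetuity with first payment D_3 = 11.73.
V_2 = D_3/(r−g) = 11.73/(0.141−0.044) = 120.9278
P₀ = V_2/(1+r)^2 = 120.9278/(1+0.141)^2 = 92.8870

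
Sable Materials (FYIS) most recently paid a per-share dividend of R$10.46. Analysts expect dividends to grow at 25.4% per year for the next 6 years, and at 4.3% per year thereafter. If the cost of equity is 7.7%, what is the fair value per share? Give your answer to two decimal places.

R$910.06

Two-stage DDM. Project D₁…D_6 at 0.254, terminal growth 0.043, discount at r = 0.077.
D_1 = 13.1168
D_2 = 16.4485
D_3 = 20.6264
D_4 = 25.8656
D_5 = 32.4354
D_6 = 40.6740
Terminal value at t=6: TV = D_7/(r−g) = 42.4230/(0.077−0.043) = 1247.7348
P₀ = 13.1168/(1+0.077)^1 + 16.4485/(1+0.077)^2 + 20.6264/(1+0.077)^3 + 25.8656/(1+0.077)^4 + 32.4354/(1+0.077)^5 + 40.6740/(1+0.077)^6 + 1247.7348/(1+0.077)^6 = 910.0602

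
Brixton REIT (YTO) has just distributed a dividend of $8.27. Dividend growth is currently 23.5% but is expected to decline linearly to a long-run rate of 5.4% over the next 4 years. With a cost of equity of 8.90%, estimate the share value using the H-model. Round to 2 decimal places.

H-model: P₀ = D₀[(1+g_L) + H(g_S−g_L)]/(r−g_L), with H = 4/2 = 2.
P₀ = 8.27 × [(1+0.054) + 2×(0.235−0.054)] / (0.089−0.054)
   = 8.27 × 1.4160 / 0.035 = 334.5806

$334.58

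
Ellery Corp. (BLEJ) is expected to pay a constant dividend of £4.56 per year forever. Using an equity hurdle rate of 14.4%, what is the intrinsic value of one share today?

£31.67

Zero-growth DDM (perpetuity): P₀ = D/r = 4.56 / 0.144 = 31.6667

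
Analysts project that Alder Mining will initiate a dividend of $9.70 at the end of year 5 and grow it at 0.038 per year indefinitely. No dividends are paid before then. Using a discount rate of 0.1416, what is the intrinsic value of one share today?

Deferred-dividend DDM. At t=4 the remaining stream is a growing perpetuity with first payment D_5 = 9.70.
V_4 = D_5/(r−g) = 9.70/(0.1416−0.038) = 93.6293
P₀ = V_4/(1+r)^4 = 93.6293/(1+0.1416)^4 = 55.1260

$55.13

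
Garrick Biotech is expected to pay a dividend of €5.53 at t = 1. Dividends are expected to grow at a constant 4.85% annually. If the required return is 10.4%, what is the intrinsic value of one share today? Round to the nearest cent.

€99.64

Gordon growth model: P₀ = D₁/(r − g), with D₁ = 5.53 given directly.
P₀ = 5.5300 / (0.104 − 0.0485) = 5.5300 / 0.0555 = 99.6396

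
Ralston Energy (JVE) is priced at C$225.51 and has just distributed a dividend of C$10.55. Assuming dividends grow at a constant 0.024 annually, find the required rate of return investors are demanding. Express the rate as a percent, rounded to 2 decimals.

7.19%

Rearranging the constant-growth DDM: r = D₁/P₀ + g.
D₁ = 10.55 × (1 + 0.024) = 10.8032.
r = 10.8032 / 225.51 + 0.024 = 0.04791 + 0.024 = 0.07191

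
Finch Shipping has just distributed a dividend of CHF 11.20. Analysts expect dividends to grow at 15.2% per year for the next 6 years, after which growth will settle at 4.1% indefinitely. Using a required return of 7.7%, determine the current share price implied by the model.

Two-stage DDM. Project D₁…D_6 at 0.152, terminal growth 0.041, discount at r = 0.077.
D_1 = 12.9024
D_2 = 14.8636
D_3 = 17.1228
D_4 = 19.7255
D_5 = 22.7238
D_6 = 26.1778
Terminal value at t=6: TV = D_7/(r−g) = 27.2511/(0.077−0.041) = 756.9743
P₀ = 12.9024/(1+0.077)^1 + 14.8636/(1+0.077)^2 + 17.1228/(1+0.077)^3 + 19.7255/(1+0.077)^4 + 22.7238/(1+0.077)^5 + 26.1778/(1+0.077)^6 + 756.9743/(1+0.077)^6 = 570.6683

CHF 570.67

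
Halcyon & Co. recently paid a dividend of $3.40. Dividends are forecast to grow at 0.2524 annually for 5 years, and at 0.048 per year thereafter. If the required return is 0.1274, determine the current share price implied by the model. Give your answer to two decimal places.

Two-stage DDM. Project D₁…D_5 at 0.2524, terminal growth 0.048, discount at r = 0.1274.
D_1 = 4.2582
D_2 = 5.3329
D_3 = 6.6789
D_4 = 8.3647
D_5 = 10.4760
Terminal value at t=5: TV = D_6/(r−g) = 10.9788/(0.1274−0.048) = 138.2722
P₀ = 4.2582/(1+0.1274)^1 + 5.3329/(1+0.1274)^2 + 6.6789/(1+0.1274)^3 + 8.3647/(1+0.1274)^4 + 10.4760/(1+0.1274)^5 + 138.2722/(1+0.1274)^5 = 99.4812

$99.48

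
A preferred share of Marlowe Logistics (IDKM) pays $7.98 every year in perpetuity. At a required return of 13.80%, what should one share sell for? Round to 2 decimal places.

Zero-growth DDM (perpetuity): P₀ = D/r = 7.98 / 0.138 = 57.8261

$57.83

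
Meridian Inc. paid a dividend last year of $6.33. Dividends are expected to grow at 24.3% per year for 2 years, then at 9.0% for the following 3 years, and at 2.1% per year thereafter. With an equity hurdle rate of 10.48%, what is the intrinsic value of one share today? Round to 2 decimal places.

$132.29

Three-stage DDM. Project D₁…D_5; terminal Gordon value at t=5 with g = 0.021; discount at r = 0.1048.
D_1 = 7.8682
D_2 = 9.7802
D_3 = 10.6604
D_4 = 11.6198
D_5 = 12.6656
TV_5 = 12.9316/(0.1048−0.021) = 154.3147
P₀ = Σ Dₜ/(1+r)ᵗ + TV_5/(1+r)^5 = 132.2881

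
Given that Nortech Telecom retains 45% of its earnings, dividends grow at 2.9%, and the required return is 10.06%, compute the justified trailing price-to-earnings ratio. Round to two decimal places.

Payout ratio b = 1 − 0.45 = 0.55.
Justified trailing P/E = b(1+g)/(r−g) = 0.55×(1+0.029)/(0.1006−0.029) = 7.9043

7.90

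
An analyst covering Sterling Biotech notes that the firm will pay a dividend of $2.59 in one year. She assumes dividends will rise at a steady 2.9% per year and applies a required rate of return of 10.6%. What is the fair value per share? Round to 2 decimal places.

$33.64

Gordon growth model: P₀ = D₁/(r − g), with D₁ = 2.59 given directly.
P₀ = 2.5900 / (0.106 − 0.029) = 2.5900 / 0.077 = 33.6364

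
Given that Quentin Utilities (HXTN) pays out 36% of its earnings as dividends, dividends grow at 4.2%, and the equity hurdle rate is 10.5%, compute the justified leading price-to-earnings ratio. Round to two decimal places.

5.71

Justified leading P/E = b/(r−g) = 0.36/(0.105−0.042) = 5.7143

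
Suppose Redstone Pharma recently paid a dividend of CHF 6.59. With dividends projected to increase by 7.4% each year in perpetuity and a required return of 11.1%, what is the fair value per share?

CHF 191.29

Gordon growth model: P₀ = D₁/(r − g). D₁ = 6.59 × (1 + 0.074) = 7.0777.
P₀ = 7.0777 / (0.111 − 0.074) = 7.0777 / 0.037 = 191.2881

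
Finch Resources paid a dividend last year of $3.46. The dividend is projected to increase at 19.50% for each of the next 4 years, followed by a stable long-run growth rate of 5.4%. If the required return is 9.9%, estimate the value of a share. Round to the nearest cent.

$130.43

Two-stage DDM. Project D₁…D_4 at 0.195, terminal growth 0.054, discount at r = 0.099.
D_1 = 4.1347
D_2 = 4.9410
D_3 = 5.9045
D_4 = 7.0558
Terminal value at t=4: TV = D_5/(r−g) = 7.4368/(0.099−0.054) = 165.2631
P₀ = 4.1347/(1+0.099)^1 + 4.9410/(1+0.099)^2 + 5.9045/(1+0.099)^3 + 7.0558/(1+0.099)^4 + 165.2631/(1+0.099)^4 = 130.4264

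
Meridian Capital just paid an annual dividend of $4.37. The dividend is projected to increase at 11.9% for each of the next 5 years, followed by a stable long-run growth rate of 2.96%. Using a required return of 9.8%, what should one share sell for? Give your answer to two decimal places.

Two-stage DDM. Project D₁…D_5 at 0.119, terminal growth 0.0296, discount at r = 0.098.
D_1 = 4.8900
D_2 = 5.4719
D_3 = 6.1231
D_4 = 6.8518
D_5 = 7.6671
Terminal value at t=5: TV = D_6/(r−g) = 7.8941/(0.098−0.0296) = 115.4102
P₀ = 4.8900/(1+0.098)^1 + 5.4719/(1+0.098)^2 + 6.1231/(1+0.098)^3 + 6.8518/(1+0.098)^4 + 7.6671/(1+0.098)^5 + 115.4102/(1+0.098)^5 = 95.4518

$95.45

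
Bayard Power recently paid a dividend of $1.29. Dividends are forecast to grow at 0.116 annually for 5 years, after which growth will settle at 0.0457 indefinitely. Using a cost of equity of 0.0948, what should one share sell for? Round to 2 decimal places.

Two-stage DDM. Project D₁…D_5 at 0.116, terminal growth 0.0457, discount at r = 0.0948.
D_1 = 1.4396
D_2 = 1.6066
D_3 = 1.7930
D_4 = 2.0010
D_5 = 2.2331
Terminal value at t=5: TV = D_6/(r−g) = 2.3352/(0.0948−0.0457) = 47.5594
P₀ = 1.4396/(1+0.0948)^1 + 1.6066/(1+0.0948)^2 + 1.7930/(1+0.0948)^3 + 2.0010/(1+0.0948)^4 + 2.2331/(1+0.0948)^5 + 47.5594/(1+0.0948)^5 = 37.0732

$37.07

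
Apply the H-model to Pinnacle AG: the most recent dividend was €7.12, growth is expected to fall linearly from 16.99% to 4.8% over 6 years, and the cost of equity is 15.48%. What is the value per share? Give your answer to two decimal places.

H-model: P₀ = D₀[(1+g_L) + H(g_S−g_L)]/(r−g_L), with H = 6/2 = 3.
P₀ = 7.12 × [(1+0.048) + 3×(0.1699−0.048)] / (0.1548−0.048)
   = 7.12 × 1.4137 / 0.1068 = 94.2467

€94.25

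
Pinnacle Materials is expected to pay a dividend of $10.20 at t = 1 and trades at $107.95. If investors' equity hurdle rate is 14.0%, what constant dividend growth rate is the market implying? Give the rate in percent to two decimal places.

4.55%

From P₀ = D₁/(r − g), the implied growth is g = r − D₁/P₀.
g = 0.14 − 10.20/107.95 = 0.14 − 0.09449 = 0.04551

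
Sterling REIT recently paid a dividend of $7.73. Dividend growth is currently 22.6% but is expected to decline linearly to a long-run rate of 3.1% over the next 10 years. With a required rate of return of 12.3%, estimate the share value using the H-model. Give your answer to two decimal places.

H-model: P₀ = D₀[(1+g_L) + H(g_S−g_L)]/(r−g_L), with H = 10/2 = 5.
P₀ = 7.73 × [(1+0.031) + 5×(0.226−0.031)] / (0.123−0.031)
   = 7.73 × 2.0060 / 0.092 = 168.5476

$168.55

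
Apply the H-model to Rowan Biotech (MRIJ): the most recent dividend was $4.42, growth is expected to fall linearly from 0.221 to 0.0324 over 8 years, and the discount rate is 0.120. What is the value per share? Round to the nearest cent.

H-model: P₀ = D₀[(1+g_L) + H(g_S−g_L)]/(r−g_L), with H = 8/2 = 4.
P₀ = 4.42 × [(1+0.0324) + 4×(0.221−0.0324)] / (0.12−0.0324)
   = 4.42 × 1.7868 / 0.0876 = 90.1559

$90.16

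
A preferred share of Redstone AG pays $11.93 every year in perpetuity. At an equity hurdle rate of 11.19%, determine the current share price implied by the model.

Zero-growth DDM (perpetuity): P₀ = D/r = 11.93 / 0.1119 = 106.6130

$106.61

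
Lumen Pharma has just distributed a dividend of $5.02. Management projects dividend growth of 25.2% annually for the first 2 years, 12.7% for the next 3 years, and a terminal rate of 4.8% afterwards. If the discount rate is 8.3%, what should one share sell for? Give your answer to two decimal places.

Three-stage DDM. Project D₁…D_5; terminal Gordon value at t=5 with g = 0.048; discount at r = 0.083.
D_1 = 6.2850
D_2 = 7.8689
D_3 = 8.8682
D_4 = 9.9945
D_5 = 11.2638
TV_5 = 11.8044/(0.083−0.048) = 337.2697
P₀ = Σ Dₜ/(1+r)ᵗ + TV_5/(1+r)^5 = 260.6978

$260.70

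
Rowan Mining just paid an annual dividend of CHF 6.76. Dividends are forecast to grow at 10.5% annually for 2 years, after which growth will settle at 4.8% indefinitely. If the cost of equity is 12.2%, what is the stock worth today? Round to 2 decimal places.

CHF 106.07

Two-stage DDM. Project D₁…D_2 at 0.105, terminal growth 0.048, discount at r = 0.122.
D_1 = 7.4698
D_2 = 8.2541
Terminal value at t=2: TV = D_3/(r−g) = 8.6503/(0.122−0.048) = 116.8963
P₀ = 7.4698/(1+0.122)^1 + 8.2541/(1+0.122)^2 + 116.8963/(1+0.122)^2 = 106.0714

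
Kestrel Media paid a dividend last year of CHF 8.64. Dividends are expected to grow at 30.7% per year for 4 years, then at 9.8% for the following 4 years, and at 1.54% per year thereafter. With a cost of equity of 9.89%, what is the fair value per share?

Three-stage DDM. Project D₁…D_8; terminal Gordon value at t=8 with g = 0.0154; discount at r = 0.0989.
D_1 = 11.2925
D_2 = 14.7593
D_3 = 19.2904
D_4 = 25.2125
D_5 = 27.6833
D_6 = 30.3963
D_7 = 33.3751
D_8 = 36.6459
TV_8 = 37.2103/(0.0989−0.0154) = 445.6318
P₀ = Σ Dₜ/(1+r)ᵗ + TV_8/(1+r)^8 = 332.9024

CHF 332.90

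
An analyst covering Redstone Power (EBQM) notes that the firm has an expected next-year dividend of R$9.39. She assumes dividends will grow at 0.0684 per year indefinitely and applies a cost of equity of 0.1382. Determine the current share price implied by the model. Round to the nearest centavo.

Gordon growth model: P₀ = D₁/(r − g), with D₁ = 9.39 given directly.
P₀ = 9.3900 / (0.1382 − 0.0684) = 9.3900 / 0.0698 = 134.5272

R$134.53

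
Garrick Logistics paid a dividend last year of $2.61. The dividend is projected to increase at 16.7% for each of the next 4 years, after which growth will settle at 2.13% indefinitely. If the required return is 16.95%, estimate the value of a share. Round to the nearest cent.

$28.22

Two-stage DDM. Project D₁…D_4 at 0.167, terminal growth 0.0213, discount at r = 0.1695.
D_1 = 3.0459
D_2 = 3.5545
D_3 = 4.1481
D_4 = 4.8409
Terminal value at t=4: TV = D_5/(r−g) = 4.9440/(0.1695−0.0213) = 33.3602
P₀ = 3.0459/(1+0.1695)^1 + 3.5545/(1+0.1695)^2 + 4.1481/(1+0.1695)^3 + 4.8409/(1+0.1695)^4 + 33.3602/(1+0.1695)^4 = 28.2175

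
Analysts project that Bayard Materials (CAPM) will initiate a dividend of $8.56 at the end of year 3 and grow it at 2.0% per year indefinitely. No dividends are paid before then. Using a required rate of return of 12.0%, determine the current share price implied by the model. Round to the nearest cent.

Deferred-dividend DDM. At t=2 the remaining stream is a growing perpetuity with first payment D_3 = 8.56.
V_2 = D_3/(r−g) = 8.56/(0.12−0.02) = 85.6000
P₀ = V_2/(1+r)^2 = 85.6000/(1+0.12)^2 = 68.2398

$68.24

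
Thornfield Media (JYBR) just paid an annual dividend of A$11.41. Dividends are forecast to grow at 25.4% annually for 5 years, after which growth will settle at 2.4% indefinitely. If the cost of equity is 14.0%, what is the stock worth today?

Two-stage DDM. Project D₁…D_5 at 0.254, terminal growth 0.024, discount at r = 0.14.
D_1 = 14.3081
D_2 = 17.9424
D_3 = 22.4998
D_4 = 28.2147
D_5 = 35.3813
Terminal value at t=5: TV = D_6/(r−g) = 36.2304/(0.14−0.024) = 312.3311
P₀ = 14.3081/(1+0.14)^1 + 17.9424/(1+0.14)^2 + 22.4998/(1+0.14)^3 + 28.2147/(1+0.14)^4 + 35.3813/(1+0.14)^5 + 312.3311/(1+0.14)^5 = 238.8401

A$238.84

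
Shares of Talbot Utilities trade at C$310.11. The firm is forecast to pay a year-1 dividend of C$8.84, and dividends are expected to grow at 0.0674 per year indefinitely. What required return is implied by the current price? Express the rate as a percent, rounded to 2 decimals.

9.59%

Rearranging the constant-growth DDM: r = D₁/P₀ + g.
r = 8.8400 / 310.11 + 0.0674 = 0.02851 + 0.0674 = 0.09591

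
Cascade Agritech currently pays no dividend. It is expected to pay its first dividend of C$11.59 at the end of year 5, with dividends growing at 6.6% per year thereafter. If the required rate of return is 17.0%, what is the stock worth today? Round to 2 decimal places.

C$59.47

Deferred-dividend DDM. At t=4 the remaining stream is a growing perpetuity with first payment D_5 = 11.59.
V_4 = D_5/(r−g) = 11.59/(0.17−0.066) = 111.4423
P₀ = V_4/(1+r)^4 = 111.4423/(1+0.17)^4 = 59.4712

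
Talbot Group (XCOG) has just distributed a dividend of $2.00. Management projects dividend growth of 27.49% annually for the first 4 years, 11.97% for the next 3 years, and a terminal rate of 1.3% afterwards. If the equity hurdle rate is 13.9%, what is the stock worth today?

$43.77

Three-stage DDM. Project D₁…D_7; terminal Gordon value at t=7 with g = 0.013; discount at r = 0.139.
D_1 = 2.5498
D_2 = 3.2507
D_3 = 4.1444
D_4 = 5.2837
D_5 = 5.9161
D_6 = 6.6243
D_7 = 7.4172
TV_7 = 7.5136/(0.139−0.013) = 59.6319
P₀ = Σ Dₜ/(1+r)ᵗ + TV_7/(1+r)^7 = 43.7688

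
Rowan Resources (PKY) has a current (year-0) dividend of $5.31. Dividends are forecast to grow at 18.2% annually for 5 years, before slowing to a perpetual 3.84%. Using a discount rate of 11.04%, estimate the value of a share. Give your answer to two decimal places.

Two-stage DDM. Project D₁…D_5 at 0.182, terminal growth 0.0384, discount at r = 0.1104.
D_1 = 6.2764
D_2 = 7.4187
D_3 = 8.7689
D_4 = 10.3649
D_5 = 12.2513
Terminal value at t=5: TV = D_6/(r−g) = 12.7217/(0.1104−0.0384) = 176.6909
P₀ = 6.2764/(1+0.1104)^1 + 7.4187/(1+0.1104)^2 + 8.7689/(1+0.1104)^3 + 10.3649/(1+0.1104)^4 + 12.2513/(1+0.1104)^5 + 176.6909/(1+0.1104)^5 = 136.8181

$136.82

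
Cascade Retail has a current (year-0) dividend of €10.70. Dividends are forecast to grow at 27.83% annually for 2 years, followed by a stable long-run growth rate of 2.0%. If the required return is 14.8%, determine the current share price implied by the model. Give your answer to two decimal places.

Two-stage DDM. Project D₁…D_2 at 0.2783, terminal growth 0.02, discount at r = 0.148.
D_1 = 13.6778
D_2 = 17.4843
Terminal value at t=2: TV = D_3/(r−g) = 17.8340/(0.148−0.02) = 139.3284
P₀ = 13.6778/(1+0.148)^1 + 17.4843/(1+0.148)^2 + 139.3284/(1+0.148)^2 = 130.9009

€130.90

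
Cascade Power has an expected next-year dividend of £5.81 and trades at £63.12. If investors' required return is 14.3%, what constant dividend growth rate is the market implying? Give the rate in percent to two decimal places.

5.10%

From P₀ = D₁/(r − g), the implied growth is g = r − D₁/P₀.
g = 0.143 − 5.81/63.12 = 0.143 − 0.09205 = 0.05095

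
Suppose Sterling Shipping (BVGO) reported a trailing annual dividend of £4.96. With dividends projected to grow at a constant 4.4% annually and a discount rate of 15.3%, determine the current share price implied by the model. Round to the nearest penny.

£47.51

Gordon growth model: P₀ = D₁/(r − g). D₁ = 4.96 × (1 + 0.044) = 5.1782.
P₀ = 5.1782 / (0.153 − 0.044) = 5.1782 / 0.109 = 47.5068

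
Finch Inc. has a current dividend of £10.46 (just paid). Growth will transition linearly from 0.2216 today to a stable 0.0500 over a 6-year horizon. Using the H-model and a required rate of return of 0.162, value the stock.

£146.14

H-model: P₀ = D₀[(1+g_L) + H(g_S−g_L)]/(r−g_L), with H = 6/2 = 3.
P₀ = 10.46 × [(1+0.05) + 3×(0.2216−0.05)] / (0.162−0.05)
   = 10.46 × 1.5648 / 0.112 = 146.1411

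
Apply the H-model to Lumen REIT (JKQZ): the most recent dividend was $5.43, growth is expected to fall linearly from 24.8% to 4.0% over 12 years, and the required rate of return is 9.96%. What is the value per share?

$208.45

H-model: P₀ = D₀[(1+g_L) + H(g_S−g_L)]/(r−g_L), with H = 12/2 = 6.
P₀ = 5.43 × [(1+0.04) + 6×(0.248−0.04)] / (0.0996−0.04)
   = 5.43 × 2.2880 / 0.0596 = 208.4537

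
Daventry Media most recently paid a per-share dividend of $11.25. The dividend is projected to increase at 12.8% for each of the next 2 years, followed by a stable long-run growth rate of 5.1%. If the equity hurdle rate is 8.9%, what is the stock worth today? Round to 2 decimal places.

Two-stage DDM. Project D₁…D_2 at 0.128, terminal growth 0.051, discount at r = 0.089.
D_1 = 12.6900
D_2 = 14.3143
Terminal value at t=2: TV = D_3/(r−g) = 15.0444/(0.089−0.051) = 395.9040
P₀ = 12.6900/(1+0.089)^1 + 14.3143/(1+0.089)^2 + 395.9040/(1+0.089)^2 = 357.5598

$357.56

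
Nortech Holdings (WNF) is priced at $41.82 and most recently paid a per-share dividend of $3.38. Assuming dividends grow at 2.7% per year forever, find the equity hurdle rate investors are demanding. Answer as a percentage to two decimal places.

11.00%

Rearranging the constant-growth DDM: r = D₁/P₀ + g.
D₁ = 3.38 × (1 + 0.027) = 3.4713.
r = 3.4713 / 41.82 + 0.027 = 0.08300 + 0.027 = 0.11000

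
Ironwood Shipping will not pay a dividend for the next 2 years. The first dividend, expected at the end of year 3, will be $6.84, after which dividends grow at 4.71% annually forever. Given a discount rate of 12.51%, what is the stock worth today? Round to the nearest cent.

Deferred-dividend DDM. At t=2 the remaining stream is a growing perpetuity with first payment D_3 = 6.84.
V_2 = D_3/(r−g) = 6.84/(0.1251−0.0471) = 87.6923
P₀ = V_2/(1+r)^2 = 87.6923/(1+0.1251)^2 = 69.2754

$69.28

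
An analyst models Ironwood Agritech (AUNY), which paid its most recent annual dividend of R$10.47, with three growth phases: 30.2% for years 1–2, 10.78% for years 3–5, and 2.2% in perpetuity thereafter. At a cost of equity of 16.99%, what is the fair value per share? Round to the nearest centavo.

R$135.62

Three-stage DDM. Project D₁…D_5; terminal Gordon value at t=5 with g = 0.022; discount at r = 0.1699.
D_1 = 13.6319
D_2 = 17.7488
D_3 = 19.6621
D_4 = 21.7817
D_5 = 24.1297
TV_5 = 24.6606/(0.1699−0.022) = 166.7383
P₀ = Σ Dₜ/(1+r)ᵗ + TV_5/(1+r)^5 = 135.6218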